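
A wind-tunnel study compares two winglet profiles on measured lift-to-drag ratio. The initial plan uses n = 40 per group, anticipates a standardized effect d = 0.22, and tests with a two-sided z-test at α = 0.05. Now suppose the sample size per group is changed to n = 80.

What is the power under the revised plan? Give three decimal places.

With n = 80 per group: δ = d·√(n/2) = 0.22 × √(80/2) = 1.3914. Critical value z_{0.025} = 1.960.
Revised power = Φ(δ − 1.960) + Φ(−δ − 1.960) = Φ(-0.569) + Φ(-3.351) = 0.2848 + 0.0004 = 0.2852.

Power ≈ 0.285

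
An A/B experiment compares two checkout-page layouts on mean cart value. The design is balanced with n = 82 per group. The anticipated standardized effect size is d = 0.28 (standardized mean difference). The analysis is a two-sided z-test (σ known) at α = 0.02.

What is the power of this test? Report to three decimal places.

Power ≈ 0.297

Noncentrality parameter: δ = d·√(n/2) = 0.28 × √(82/2) = 1.7929
Critical value for a two-sided test at α = 0.02: z_{α/2} = 2.326.
Power = Φ(δ − 2.326) + Φ(−δ − 2.326) = Φ(-0.533) + Φ(-4.119) = 0.2969 + 0.0000 = 0.2969.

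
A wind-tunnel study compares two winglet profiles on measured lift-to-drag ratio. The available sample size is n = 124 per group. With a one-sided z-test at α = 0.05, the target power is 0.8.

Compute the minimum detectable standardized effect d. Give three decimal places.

Required noncentrality: δ = z_{0.05} + z_{0.20} = 1.645 + 0.842 = 2.486.
δ = d·√(n/2) ⇒ d = δ/√(n/2) = 2.486/√(124/2) = 0.3158.

d ≈ 0.316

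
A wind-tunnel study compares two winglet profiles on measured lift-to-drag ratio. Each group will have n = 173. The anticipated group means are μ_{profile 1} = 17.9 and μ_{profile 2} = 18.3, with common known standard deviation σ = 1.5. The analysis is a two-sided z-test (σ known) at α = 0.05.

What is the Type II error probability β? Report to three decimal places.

Standardized effect: d = |μ_{profile 1} − μ_{profile 2}| / σ = |17.9 − 18.3| / 1.5 = 0.2667
Noncentrality parameter: δ = d·√(n/2) = 0.2667 × √(173/2) = 2.4801
Two-sided α = 0.05 → critical value z_{0.025} = 1.960.
Power = Φ(δ − 1.960) + Φ(−δ − 1.960) = Φ(0.520) + Φ(-4.440) = 0.6985 + 0.0000 = 0.6985.
Type II error: β = 1 − power = 1 − 0.6985 = 0.3015.

β ≈ 0.301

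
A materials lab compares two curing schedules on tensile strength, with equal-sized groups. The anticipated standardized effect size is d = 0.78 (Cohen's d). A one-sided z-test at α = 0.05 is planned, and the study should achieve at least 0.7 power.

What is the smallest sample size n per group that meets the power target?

Set Φ(δ − 1.645) = 0.7; then δ − 1.645 = Φ⁻¹(0.7) = 0.524, giving δ = 2.169.
δ = d·√(n/2) ⇒ n = 2(δ/d)² = 2 × (2.169 / 0.78)² = 15.47.
Rounding up, n = 16 per group.

n = 16 per group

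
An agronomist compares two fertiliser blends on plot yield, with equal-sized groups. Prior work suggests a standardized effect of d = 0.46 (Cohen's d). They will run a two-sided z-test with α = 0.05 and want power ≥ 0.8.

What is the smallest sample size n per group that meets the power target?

For power 0.8 need Φ(δ − z_{0.025}) = 0.8, so δ = z_{0.025} + z_{0.20} = 1.960 + 0.842 = 2.802.
(For δ > 0 the lower-tail rejection region contributes negligibly to power, so the one-term inversion is standard.)
δ = d·√(n/2) ⇒ n = 2(δ/d)² = 2 × (2.802 / 0.46)² = 74.19.
Round up to the next whole unit.

n = 75 per group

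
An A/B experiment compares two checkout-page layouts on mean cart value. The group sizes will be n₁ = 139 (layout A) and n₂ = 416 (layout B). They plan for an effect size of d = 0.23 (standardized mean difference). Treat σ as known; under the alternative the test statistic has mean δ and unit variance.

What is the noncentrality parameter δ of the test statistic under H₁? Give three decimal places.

δ = d / √(1/n₁ + 1/n₂) = 0.23 / √(1/139 + 1/416) = 2.3477

δ ≈ 2.348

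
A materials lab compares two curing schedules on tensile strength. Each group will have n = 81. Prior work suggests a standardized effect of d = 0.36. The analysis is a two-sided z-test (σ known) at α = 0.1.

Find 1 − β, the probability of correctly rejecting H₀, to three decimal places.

Noncentrality parameter: δ = d·√(n/2) = 0.36 × √(81/2) = 2.2910
Critical value for a two-sided test at α = 0.1: z_{α/2} = 1.645.
Power = Φ(δ − 1.645) + Φ(−δ − 1.645) = Φ(0.646) + Φ(-3.936) = 0.7409 + 0.0000 = 0.7410.

Power ≈ 0.741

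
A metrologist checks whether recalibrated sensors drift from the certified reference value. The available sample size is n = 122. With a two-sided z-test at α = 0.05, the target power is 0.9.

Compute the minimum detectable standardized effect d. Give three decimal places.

d ≈ 0.293

Required noncentrality: δ = z_{0.025} + z_{0.10} = 1.960 + 1.282 = 3.242.
(Lower-tail contribution to power is negligible for δ > 0.)
δ = d·√n ⇒ d = δ/√n = 3.242/√122 = 0.2935.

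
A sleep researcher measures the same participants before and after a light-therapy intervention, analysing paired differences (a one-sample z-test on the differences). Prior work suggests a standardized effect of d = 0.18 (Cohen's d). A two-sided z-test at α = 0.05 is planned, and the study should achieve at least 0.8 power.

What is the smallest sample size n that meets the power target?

Set Φ(δ − 1.960) = 0.8; then δ − 1.960 = Φ⁻¹(0.8) = 0.842, giving δ = 2.802.
(Ignoring the negligible lower-tail rejection probability gives the usual closed-form inversion.)
δ = d·√n ⇒ n = (δ/d)² = (2.802 / 0.18)² = 242.25.
Rounding up, n = 243.

n = 243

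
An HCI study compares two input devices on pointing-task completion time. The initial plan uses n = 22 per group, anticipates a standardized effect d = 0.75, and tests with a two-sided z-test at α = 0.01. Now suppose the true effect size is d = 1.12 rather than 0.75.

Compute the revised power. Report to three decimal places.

With d = 1.12: δ = d·√(n/2) = 1.12 × √(22/2) = 3.7146. Critical value z_{0.005} = 2.576.
Revised power = Φ(δ − 2.576) + Φ(−δ − 2.576) = Φ(1.139) + Φ(-6.290) = 0.8726 + 0.0000 = 0.8726.

Power ≈ 0.873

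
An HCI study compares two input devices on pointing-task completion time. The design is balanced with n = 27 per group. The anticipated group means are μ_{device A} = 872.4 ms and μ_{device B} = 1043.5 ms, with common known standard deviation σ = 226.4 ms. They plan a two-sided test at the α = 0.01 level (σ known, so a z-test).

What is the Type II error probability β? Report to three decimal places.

Standardized effect: d = |μ_{device A} − μ_{device B}| / σ = |872.4 − 1043.5| / 226.4 = 0.7557
Noncentrality parameter: δ = d·√(n/2) = 0.7557 × √(27/2) = 2.7768
Two-sided α = 0.01 → critical value z_{0.005} = 2.576.
Power = Φ(δ − 2.576) + Φ(−δ − 2.576) = Φ(0.201) + Φ(-5.353) = 0.5796 + 0.0000 = 0.5796.
Type II error: β = 1 − power = 1 − 0.5796 = 0.4204.

β ≈ 0.420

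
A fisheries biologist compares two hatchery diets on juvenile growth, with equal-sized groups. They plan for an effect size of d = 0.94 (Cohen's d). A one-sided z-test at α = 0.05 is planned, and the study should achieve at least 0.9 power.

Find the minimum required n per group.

Set Φ(δ − 1.645) = 0.9; then δ − 1.645 = Φ⁻¹(0.9) = 1.282, giving δ = 2.926.
δ = d·√(n/2) ⇒ n = 2(δ/d)² = 2 × (2.926 / 0.94)² = 19.38.
Round up to the next whole unit.

n = 20 per group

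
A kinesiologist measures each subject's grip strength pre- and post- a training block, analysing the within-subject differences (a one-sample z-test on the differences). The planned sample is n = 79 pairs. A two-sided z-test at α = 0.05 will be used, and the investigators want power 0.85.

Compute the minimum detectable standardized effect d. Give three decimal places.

d ≈ 0.337

Required noncentrality: δ = z_{0.025} + z_{0.15} = 1.960 + 1.036 = 2.996.
(Lower-tail contribution to power is negligible for δ > 0.)
δ = d·√n ⇒ d = δ/√n = 2.996/√79 = 0.3371.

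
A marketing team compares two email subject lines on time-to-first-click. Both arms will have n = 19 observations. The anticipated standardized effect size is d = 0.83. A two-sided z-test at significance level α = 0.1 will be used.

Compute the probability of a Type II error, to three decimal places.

β ≈ 0.181

Noncentrality parameter: δ = d·√(n/2) = 0.83 × √(19/2) = 2.5582
Critical value for a two-sided test at α = 0.1: z_{α/2} = 1.645.
Power = Φ(δ − 1.645) + Φ(−δ − 1.645) = Φ(0.913) + Φ(-4.203) = 0.8195 + 0.0000 = 0.8195.
Type II error: β = 1 − power = 1 − 0.8195 = 0.1805.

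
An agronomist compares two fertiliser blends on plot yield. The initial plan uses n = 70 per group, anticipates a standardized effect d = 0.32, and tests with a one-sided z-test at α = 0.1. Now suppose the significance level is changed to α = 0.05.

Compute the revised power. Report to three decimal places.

Power ≈ 0.598

δ = d·√(n/2) = 0.32 × √(70/2) = 1.8931 (unchanged). New critical value: z_{0.05} = 1.645.
Revised power = P(Z > 1.645 − δ) = Φ(0.248) = 0.5980.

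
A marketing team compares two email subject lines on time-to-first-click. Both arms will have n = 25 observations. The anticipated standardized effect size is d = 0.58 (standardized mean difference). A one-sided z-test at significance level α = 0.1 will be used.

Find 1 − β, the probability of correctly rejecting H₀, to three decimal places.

Power ≈ 0.779

Noncentrality parameter: δ = d·√(n/2) = 0.58 × √(25/2) = 2.0506
Critical value for a one-sided test at α = 0.1: z_α = 1.282.
Power = Φ(δ − 1.282) = Φ(0.769) = 0.7791.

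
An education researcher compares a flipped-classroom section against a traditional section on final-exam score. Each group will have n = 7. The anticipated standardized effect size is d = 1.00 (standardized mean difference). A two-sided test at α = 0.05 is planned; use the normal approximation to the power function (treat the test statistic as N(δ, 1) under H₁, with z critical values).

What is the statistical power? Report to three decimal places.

Noncentrality parameter: δ = d·√(n/2) = 1.00 × √(7/2) = 1.8708
Critical value for a two-sided test at α = 0.05: z_{α/2} = 1.960.
Power = Φ(δ − 1.960) + Φ(−δ − 1.960) = Φ(-0.089) + Φ(-3.831) = 0.4645 + 0.0001 = 0.4646.

Power ≈ 0.465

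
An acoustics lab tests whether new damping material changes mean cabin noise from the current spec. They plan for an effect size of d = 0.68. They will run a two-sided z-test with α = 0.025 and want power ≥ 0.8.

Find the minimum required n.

n = 21

For power 0.8 need Φ(δ − z_{0.0125}) = 0.8, so δ = z_{0.0125} + z_{0.20} = 2.241 + 0.842 = 3.083.
(The Φ(−δ − z_{α/2}) term is vanishingly small for δ > 0 and is dropped in the standard sample-size formula.)
δ = d·√n ⇒ n = (δ/d)² = (3.083 / 0.68)² = 20.56.
Round up to the next whole unit.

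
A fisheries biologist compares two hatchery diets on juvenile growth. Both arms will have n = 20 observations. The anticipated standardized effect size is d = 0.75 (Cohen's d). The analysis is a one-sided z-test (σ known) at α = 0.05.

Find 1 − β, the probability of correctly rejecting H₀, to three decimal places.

Noncentrality parameter: δ = d·√(n/2) = 0.75 × √(20/2) = 2.3717
Critical value for a one-sided test at α = 0.05: z_α = 1.645.
Power = P(Z > 1.645 − δ) = Φ(0.727) = 0.7663.

Power ≈ 0.766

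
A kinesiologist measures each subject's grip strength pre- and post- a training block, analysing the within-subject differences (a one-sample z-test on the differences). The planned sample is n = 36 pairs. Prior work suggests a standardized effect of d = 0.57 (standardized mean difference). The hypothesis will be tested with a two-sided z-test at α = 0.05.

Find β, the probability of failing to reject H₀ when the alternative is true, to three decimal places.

β ≈ 0.072

Noncentrality parameter: δ = d·√n = 0.57 × √36 = 3.4200
Critical value for a two-sided test at α = 0.05: z_{α/2} = 1.960.
Power = Φ(δ − 1.960) + Φ(−δ − 1.960) = Φ(1.460) + Φ(-5.380) = 0.9279 + 0.0000 = 0.9279.
Type II error: β = 1 − power = 1 − 0.9279 = 0.0721.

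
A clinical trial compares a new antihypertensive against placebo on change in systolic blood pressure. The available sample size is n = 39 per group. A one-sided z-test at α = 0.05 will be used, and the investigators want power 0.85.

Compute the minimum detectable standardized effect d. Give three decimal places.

d ≈ 0.607

Need Φ(δ − 1.645) = 0.85, so δ = 1.645 + 1.036 = 2.681.
δ = d·√(n/2) ⇒ d = δ/√(n/2) = 2.681/√(39/2) = 0.6072.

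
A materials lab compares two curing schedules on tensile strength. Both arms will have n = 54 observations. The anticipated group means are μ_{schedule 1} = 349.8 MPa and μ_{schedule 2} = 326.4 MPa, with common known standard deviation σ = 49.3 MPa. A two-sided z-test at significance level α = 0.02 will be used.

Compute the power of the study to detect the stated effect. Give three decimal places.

Power ≈ 0.556

Standardized effect: d = |μ_{schedule 1} − μ_{schedule 2}| / σ = |349.8 − 326.4| / 49.3 = 0.4746
Noncentrality parameter: λ = d·√(n/2) = 0.4746 × √(54/2) = 2.4663
Critical value for a two-sided test at α = 0.02: z_{α/2} = 2.326.
Power = Φ(λ − 2.326) + Φ(−λ − 2.326) = Φ(0.140) + Φ(-4.793) = 0.5557 + 0.0000 = 0.5557.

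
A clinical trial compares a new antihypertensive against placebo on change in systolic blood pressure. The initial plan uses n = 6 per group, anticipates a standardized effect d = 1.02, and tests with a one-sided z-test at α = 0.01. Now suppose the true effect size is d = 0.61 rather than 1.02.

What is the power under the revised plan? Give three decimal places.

With d = 0.61: δ = d·√(n/2) = 0.61 × √(6/2) = 1.0566. Critical value z_{0.01} = 2.326.
Revised power = P(Z > 2.326 − δ) = Φ(-1.270) = 0.1021.

Power ≈ 0.102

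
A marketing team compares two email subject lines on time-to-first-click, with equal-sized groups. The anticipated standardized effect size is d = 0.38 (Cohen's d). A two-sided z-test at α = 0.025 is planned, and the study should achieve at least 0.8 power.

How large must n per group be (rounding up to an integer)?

For power 0.8 need Φ(δ − z_{0.0125}) = 0.8, so δ = z_{0.0125} + z_{0.20} = 2.241 + 0.842 = 3.083.
(For δ > 0 the lower-tail rejection region contributes negligibly to power, so the one-term inversion is standard.)
δ = d·√(n/2) ⇒ n = 2(δ/d)² = 2 × (3.083 / 0.38)² = 131.65.
Rounding up, n = 132 per group.

n = 132 per group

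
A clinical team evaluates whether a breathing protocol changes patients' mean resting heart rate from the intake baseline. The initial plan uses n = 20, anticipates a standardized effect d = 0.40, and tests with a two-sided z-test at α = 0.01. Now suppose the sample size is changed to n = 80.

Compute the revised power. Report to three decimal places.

With n = 80: δ = d·√n = 0.40 × √80 = 3.5777. Critical value z_{0.005} = 2.576.
Revised power = Φ(δ − 2.576) + Φ(−δ − 2.576) = Φ(1.002) + Φ(-6.154) = 0.8418 + 0.0000 = 0.8418.

Power ≈ 0.842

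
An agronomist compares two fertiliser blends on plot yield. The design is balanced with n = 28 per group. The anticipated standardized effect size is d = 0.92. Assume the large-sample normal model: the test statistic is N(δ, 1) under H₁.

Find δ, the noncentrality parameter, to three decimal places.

δ ≈ 3.442

δ = d·√(n/2) = 0.92 × √(28/2) = 3.4423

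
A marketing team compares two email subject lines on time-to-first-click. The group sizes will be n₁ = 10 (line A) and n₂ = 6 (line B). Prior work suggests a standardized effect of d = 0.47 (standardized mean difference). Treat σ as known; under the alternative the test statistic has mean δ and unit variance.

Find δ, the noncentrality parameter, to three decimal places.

δ ≈ 0.910

The noncentrality parameter scales effect size by the design's sample-size factor: δ = d / √(1/n₁ + 1/n₂) = 0.47 / √(1/10 + 1/6) = 0.9102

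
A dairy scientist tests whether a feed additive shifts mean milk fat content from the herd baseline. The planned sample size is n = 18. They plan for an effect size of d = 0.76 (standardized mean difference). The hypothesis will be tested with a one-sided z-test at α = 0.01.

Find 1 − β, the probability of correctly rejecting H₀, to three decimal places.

Noncentrality parameter: δ = d·√n = 0.76 × √18 = 3.2244
Critical value for a one-sided test at α = 0.01: z_α = 2.326.
Power = P(Z > 2.326 − δ) = Φ(0.898) = 0.8154.

Power ≈ 0.815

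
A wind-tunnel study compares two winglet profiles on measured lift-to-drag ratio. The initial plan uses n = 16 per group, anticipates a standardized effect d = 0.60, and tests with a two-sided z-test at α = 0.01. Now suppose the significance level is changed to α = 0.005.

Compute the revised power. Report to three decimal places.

Power ≈ 0.134

δ = d·√(n/2) = 0.60 × √(16/2) = 1.6971 (unchanged). New critical value: z_{0.0025} = 2.807.
Revised power = Φ(δ − 2.807) + Φ(−δ − 2.807) = Φ(-1.110) + Φ(-4.504) = 0.1335 + 0.0000 = 0.1335.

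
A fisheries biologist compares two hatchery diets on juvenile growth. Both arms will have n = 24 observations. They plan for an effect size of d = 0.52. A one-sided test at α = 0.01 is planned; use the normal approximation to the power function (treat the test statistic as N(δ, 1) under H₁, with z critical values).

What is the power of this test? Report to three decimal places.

Power ≈ 0.300

Noncentrality parameter: δ = d·√(n/2) = 0.52 × √(24/2) = 1.8013
One-sided α = 0.01 → critical value z_{0.01} = 2.326.
Power = P(Z > 2.326 − δ) = Φ(-0.525) = 0.2998.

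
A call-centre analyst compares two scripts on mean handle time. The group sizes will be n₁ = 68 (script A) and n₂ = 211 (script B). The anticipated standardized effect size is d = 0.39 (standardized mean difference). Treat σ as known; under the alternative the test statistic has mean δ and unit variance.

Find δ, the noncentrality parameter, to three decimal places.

δ ≈ 2.797

The noncentrality parameter scales effect size by the design's sample-size factor: δ = d / √(1/n₁ + 1/n₂) = 0.39 / √(1/68 + 1/211) = 2.7968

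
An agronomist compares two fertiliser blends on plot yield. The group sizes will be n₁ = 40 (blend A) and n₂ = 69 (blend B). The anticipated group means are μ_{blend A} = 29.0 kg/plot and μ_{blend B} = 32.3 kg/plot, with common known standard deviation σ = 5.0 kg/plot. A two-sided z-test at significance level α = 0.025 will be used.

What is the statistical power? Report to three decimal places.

Power ≈ 0.860

Standardized effect: d = |μ_{blend A} − μ_{blend B}| / σ = |29.0 − 32.3| / 5.0 = 0.6600
Noncentrality parameter: δ = d / √(1/n₁ + 1/n₂) = 0.6600 / √(1/40 + 1/69) = 3.3211
Two-sided α = 0.025 → critical value z_{0.0125} = 2.241.
Power = Φ(δ − 2.241) + Φ(−δ − 2.241) = Φ(1.080) + Φ(-5.563) = 0.8599 + 0.0000 = 0.8599.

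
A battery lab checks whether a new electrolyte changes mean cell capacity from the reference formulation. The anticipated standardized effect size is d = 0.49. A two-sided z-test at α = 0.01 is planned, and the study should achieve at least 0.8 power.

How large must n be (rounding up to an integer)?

n = 49

For power 0.8 need Φ(δ − z_{0.005}) = 0.8, so δ = z_{0.005} + z_{0.20} = 2.576 + 0.842 = 3.417.
(The Φ(−δ − z_{α/2}) term is vanishingly small for δ > 0 and is dropped in the standard sample-size formula.)
δ = d·√n ⇒ n = (δ/d)² = (3.417 / 0.49)² = 48.64.
Round up to the next whole unit.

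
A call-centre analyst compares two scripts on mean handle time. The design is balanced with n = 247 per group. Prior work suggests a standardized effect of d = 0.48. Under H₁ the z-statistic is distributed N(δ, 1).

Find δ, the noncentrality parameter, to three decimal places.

δ ≈ 5.334

δ = d·√(n/2) = 0.48 × √(247/2) = 5.3343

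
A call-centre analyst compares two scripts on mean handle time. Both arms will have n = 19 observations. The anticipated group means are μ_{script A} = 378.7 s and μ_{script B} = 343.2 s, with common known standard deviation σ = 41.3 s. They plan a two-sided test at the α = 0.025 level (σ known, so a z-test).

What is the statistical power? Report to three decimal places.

Power ≈ 0.658

Standardized effect: d = |μ_{script A} − μ_{script B}| / σ = |378.7 − 343.2| / 41.3 = 0.8596
Noncentrality parameter: δ = d·√(n/2) = 0.8596 × √(19/2) = 2.6494
Critical value for a two-sided test at α = 0.025: z_{α/2} = 2.241.
Power = Φ(δ − 2.241) + Φ(−δ − 2.241) = Φ(0.408) + Φ(-4.891) = 0.6583 + 0.0000 = 0.6583.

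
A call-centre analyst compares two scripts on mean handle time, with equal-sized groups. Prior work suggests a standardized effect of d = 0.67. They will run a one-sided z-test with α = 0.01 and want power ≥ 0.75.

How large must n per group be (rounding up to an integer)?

n = 41 per group

For power 0.75 need Φ(δ − z_{0.01}) = 0.75, so δ = z_{0.01} + z_{0.25} = 2.326 + 0.674 = 3.001.
δ = d·√(n/2) ⇒ n = 2(δ/d)² = 2 × (3.001 / 0.67)² = 40.12.
Round up to the next whole unit.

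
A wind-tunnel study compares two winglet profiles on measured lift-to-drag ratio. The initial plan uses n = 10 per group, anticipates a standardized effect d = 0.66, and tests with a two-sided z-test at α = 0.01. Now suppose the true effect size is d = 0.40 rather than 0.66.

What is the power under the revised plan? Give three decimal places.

With d = 0.40: δ = d·√(n/2) = 0.40 × √(10/2) = 0.8944. Critical value z_{0.005} = 2.576.
Revised power = Φ(δ − 2.576) + Φ(−δ − 2.576) = Φ(-1.681) + Φ(-3.470) = 0.0463 + 0.0003 = 0.0466.

Power ≈ 0.047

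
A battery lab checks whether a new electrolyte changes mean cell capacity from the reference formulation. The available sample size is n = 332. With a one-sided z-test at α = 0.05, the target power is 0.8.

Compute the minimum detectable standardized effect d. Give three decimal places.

Need Φ(δ − 1.645) = 0.8, so δ = 1.645 + 0.842 = 2.486.
δ = d·√n ⇒ d = δ/√n = 2.486/√332 = 0.1365.

d ≈ 0.136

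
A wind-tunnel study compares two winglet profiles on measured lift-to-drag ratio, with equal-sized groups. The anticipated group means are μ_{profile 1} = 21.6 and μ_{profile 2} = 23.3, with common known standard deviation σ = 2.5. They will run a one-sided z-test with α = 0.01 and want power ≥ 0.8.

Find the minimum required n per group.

Standardized effect: d = |μ_{profile 1} − μ_{profile 2}| / σ = |21.6 − 23.3| / 2.5 = 0.6800
For power 0.8 need Φ(δ − z_{0.01}) = 0.8, so δ = z_{0.01} + z_{0.20} = 2.326 + 0.842 = 3.168.
δ = d·√(n/2) ⇒ n = 2(δ/d)² = 2 × (3.168 / 0.6800)² = 43.41.
Rounding up, n = 44 per group.

n = 44 per group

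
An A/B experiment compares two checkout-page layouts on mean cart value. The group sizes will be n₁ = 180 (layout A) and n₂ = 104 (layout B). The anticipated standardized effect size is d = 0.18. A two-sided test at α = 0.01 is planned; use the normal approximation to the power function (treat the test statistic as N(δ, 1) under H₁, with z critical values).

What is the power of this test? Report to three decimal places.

Noncentrality parameter: δ = d / √(1/n₁ + 1/n₂) = 0.18 / √(1/180 + 1/104) = 1.4614
Critical value for a two-sided test at α = 0.01: z_{α/2} = 2.576.
Power = Φ(δ − 2.576) + Φ(−δ − 2.576) = Φ(-1.114) + Φ(-4.037) = 0.1325 + 0.0000 = 0.1326.

Power ≈ 0.133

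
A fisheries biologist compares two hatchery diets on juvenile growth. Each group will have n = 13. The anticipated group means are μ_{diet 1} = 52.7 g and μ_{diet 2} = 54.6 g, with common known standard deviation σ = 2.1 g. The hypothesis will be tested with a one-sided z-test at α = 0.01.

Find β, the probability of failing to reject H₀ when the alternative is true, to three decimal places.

β ≈ 0.508

Standardized effect: d = |μ_{diet 1} − μ_{diet 2}| / σ = |52.7 − 54.6| / 2.1 = 0.9048
Noncentrality parameter: δ = d·√(n/2) = 0.9048 × √(13/2) = 2.3067
One-sided α = 0.01 → critical value z_{0.01} = 2.326.
Power = P(Z > 2.326 − δ) = Φ(-0.020) = 0.4922.
Type II error: β = 1 − power = 1 − 0.4922 = 0.5078.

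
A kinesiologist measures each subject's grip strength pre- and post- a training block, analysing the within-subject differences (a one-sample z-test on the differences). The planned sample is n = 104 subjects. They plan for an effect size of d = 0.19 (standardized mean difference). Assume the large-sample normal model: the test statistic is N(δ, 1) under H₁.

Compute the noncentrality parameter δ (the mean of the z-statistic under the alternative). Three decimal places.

δ ≈ 1.938

δ = d·√n = 0.19 × √104 = 1.9376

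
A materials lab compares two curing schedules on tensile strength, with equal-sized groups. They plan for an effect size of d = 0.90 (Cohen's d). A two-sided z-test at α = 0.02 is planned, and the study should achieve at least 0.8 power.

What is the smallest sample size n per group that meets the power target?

Set Φ(δ − 2.326) = 0.8; then δ − 2.326 = Φ⁻¹(0.8) = 0.842, giving δ = 3.168.
(The Φ(−δ − z_{α/2}) term is vanishingly small for δ > 0 and is dropped in the standard sample-size formula.)
δ = d·√(n/2) ⇒ n = 2(δ/d)² = 2 × (3.168 / 0.90)² = 24.78.
Rounding up, n = 25 per group.

n = 25 per group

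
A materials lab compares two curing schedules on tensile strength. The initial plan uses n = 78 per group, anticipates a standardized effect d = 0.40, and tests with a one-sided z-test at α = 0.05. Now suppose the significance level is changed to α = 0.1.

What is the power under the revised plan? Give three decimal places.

δ = d·√(n/2) = 0.40 × √(78/2) = 2.4980 (unchanged). New critical value: z_{0.1} = 1.282.
Revised power = P(Z > 1.282 − δ) = Φ(1.216) = 0.8881.

Power ≈ 0.888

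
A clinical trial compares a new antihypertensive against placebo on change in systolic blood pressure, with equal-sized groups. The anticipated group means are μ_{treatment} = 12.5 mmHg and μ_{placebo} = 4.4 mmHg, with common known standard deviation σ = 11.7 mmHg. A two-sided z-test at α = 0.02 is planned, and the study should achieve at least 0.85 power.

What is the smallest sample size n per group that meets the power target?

n = 48 per group

Standardized effect: d = |μ_{treatment} − μ_{placebo}| / σ = |12.5 − 4.4| / 11.7 = 0.6923
Set Φ(δ − 2.326) = 0.85; then δ − 2.326 = Φ⁻¹(0.85) = 1.036, giving δ = 3.363.
(Ignoring the negligible lower-tail rejection probability gives the usual closed-form inversion.)
δ = d·√(n/2) ⇒ n = 2(δ/d)² = 2 × (3.363 / 0.6923)² = 47.19.
Rounding up, n = 48 per group.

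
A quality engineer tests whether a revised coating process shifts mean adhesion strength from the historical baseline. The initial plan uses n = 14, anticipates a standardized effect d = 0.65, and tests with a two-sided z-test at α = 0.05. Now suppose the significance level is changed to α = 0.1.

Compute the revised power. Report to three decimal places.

Power ≈ 0.784

δ = d·√n = 0.65 × √14 = 2.4321 (unchanged). New critical value: z_{0.05} = 1.645.
Revised power = Φ(δ − 1.645) + Φ(−δ − 1.645) = Φ(0.787) + Φ(-4.077) = 0.7844 + 0.0000 = 0.7844.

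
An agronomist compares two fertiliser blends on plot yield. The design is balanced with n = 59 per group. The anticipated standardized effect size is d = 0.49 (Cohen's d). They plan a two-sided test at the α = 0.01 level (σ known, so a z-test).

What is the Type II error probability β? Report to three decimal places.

Noncentrality parameter: δ = d·√(n/2) = 0.49 × √(59/2) = 2.6614
Two-sided α = 0.01 → critical value z_{0.005} = 2.576.
Power = Φ(δ − 2.576) + Φ(−δ − 2.576) = Φ(0.086) + Φ(-5.237) = 0.5341 + 0.0000 = 0.5341.
Type II error: β = 1 − power = 1 − 0.5341 = 0.4659.

β ≈ 0.466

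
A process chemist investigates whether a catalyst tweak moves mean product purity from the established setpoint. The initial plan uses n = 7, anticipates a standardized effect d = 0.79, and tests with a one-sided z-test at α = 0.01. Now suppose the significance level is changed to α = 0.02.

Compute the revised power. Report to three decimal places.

δ = d·√n = 0.79 × √7 = 2.0901 (unchanged). New critical value: z_{0.02} = 2.054.
Revised power = Φ(δ − 2.054) = Φ(0.036) = 0.5145.

Power ≈ 0.515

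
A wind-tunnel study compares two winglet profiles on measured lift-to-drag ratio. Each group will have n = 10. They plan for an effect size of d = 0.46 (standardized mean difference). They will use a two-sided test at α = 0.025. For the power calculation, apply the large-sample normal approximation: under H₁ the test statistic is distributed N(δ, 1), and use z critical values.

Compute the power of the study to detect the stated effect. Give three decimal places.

Noncentrality parameter: δ = d·√(n/2) = 0.46 × √(10/2) = 1.0286
Two-sided α = 0.025 → critical value z_{0.0125} = 2.241.
Power = Φ(δ − 2.241) + Φ(−δ − 2.241) = Φ(-1.213) + Φ(-3.270) = 0.1126 + 0.0005 = 0.1131.

Power ≈ 0.113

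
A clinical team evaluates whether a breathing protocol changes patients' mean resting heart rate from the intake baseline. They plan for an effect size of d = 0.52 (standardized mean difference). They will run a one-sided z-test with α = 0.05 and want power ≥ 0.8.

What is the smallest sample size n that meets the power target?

Set Φ(δ − 1.645) = 0.8; then δ − 1.645 = Φ⁻¹(0.8) = 0.842, giving δ = 2.486.
δ = d·√n ⇒ n = (δ/d)² = (2.486 / 0.52)² = 22.86.
Round up to the next whole unit.

n = 23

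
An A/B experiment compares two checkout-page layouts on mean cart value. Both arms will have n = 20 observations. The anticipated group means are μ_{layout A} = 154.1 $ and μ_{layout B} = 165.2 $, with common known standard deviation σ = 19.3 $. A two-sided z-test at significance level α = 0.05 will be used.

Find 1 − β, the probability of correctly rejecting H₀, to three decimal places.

Standardized effect: d = |μ_{layout A} − μ_{layout B}| / σ = |154.1 − 165.2| / 19.3 = 0.5751
Noncentrality parameter: δ = d·√(n/2) = 0.5751 × √(20/2) = 1.8187
Critical value for a two-sided test at α = 0.05: z_{α/2} = 1.960.
Power = Φ(δ − 1.960) + Φ(−δ − 1.960) = Φ(-0.141) + Φ(-3.779) = 0.4438 + 0.0001 = 0.4439.

Power ≈ 0.444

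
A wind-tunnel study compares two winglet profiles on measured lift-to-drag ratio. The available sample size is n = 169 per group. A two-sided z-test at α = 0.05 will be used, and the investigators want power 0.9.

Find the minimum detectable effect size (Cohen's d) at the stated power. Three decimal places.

Need Φ(δ − 1.960) = 0.9, so δ = 1.960 + 1.282 = 3.242.
(Lower-tail contribution to power is negligible for δ > 0.)
δ = d·√(n/2) ⇒ d = δ/√(n/2) = 3.242/√(169/2) = 0.3526.

d ≈ 0.353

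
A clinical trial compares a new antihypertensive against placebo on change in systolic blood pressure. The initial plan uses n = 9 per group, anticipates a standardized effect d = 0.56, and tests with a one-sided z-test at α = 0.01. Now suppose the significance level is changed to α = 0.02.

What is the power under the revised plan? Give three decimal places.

Power ≈ 0.193

δ = d·√(n/2) = 0.56 × √(9/2) = 1.1879 (unchanged). New critical value: z_{0.02} = 2.054.
Revised power = Φ(δ − 2.054) = Φ(-0.866) = 0.1933.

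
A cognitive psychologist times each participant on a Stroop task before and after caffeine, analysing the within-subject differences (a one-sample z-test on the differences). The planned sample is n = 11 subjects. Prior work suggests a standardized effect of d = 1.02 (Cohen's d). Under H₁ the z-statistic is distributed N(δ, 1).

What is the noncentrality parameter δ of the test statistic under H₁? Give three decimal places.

The noncentrality parameter scales effect size by the design's sample-size factor: δ = d·√n = 1.02 × √11 = 3.3830

δ ≈ 3.383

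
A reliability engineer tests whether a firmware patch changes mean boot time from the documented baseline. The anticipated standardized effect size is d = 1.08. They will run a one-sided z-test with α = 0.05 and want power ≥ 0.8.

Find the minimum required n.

Set Φ(δ − 1.645) = 0.8; then δ − 1.645 = Φ⁻¹(0.8) = 0.842, giving δ = 2.486.
δ = d·√n ⇒ n = (δ/d)² = (2.486 / 1.08)² = 5.30.
Rounding up, n = 6.

n = 6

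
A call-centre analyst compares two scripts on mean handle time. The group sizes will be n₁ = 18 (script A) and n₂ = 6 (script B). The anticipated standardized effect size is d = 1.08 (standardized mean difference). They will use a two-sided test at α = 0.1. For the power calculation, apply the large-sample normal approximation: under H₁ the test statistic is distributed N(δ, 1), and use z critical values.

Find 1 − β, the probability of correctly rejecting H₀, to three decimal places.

Noncentrality parameter: δ = d / √(1/n₁ + 1/n₂) = 1.08 / √(1/18 + 1/6) = 2.2910
Two-sided α = 0.1 → critical value z_{0.05} = 1.645.
Power = Φ(δ − 1.645) + Φ(−δ − 1.645) = Φ(0.646) + Φ(-3.936) = 0.7409 + 0.0000 = 0.7410.

Power ≈ 0.741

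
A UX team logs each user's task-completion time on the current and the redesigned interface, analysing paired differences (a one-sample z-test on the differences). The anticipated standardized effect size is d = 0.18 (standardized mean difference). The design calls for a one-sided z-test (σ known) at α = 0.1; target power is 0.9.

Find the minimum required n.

n = 203

For power 0.9 need Φ(δ − z_{0.1}) = 0.9, so δ = z_{0.1} + z_{0.10} = 1.282 + 1.282 = 2.563.
δ = d·√n ⇒ n = (δ/d)² = (2.563 / 0.18)² = 202.76.
Rounding up, n = 203.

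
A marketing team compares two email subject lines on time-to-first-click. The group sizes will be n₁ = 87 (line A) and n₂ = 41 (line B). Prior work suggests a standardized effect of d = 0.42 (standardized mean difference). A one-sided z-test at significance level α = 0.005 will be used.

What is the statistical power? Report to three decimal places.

Power ≈ 0.360

Noncentrality parameter: δ = d / √(1/n₁ + 1/n₂) = 0.42 / √(1/87 + 1/41) = 2.2172
Critical value for a one-sided test at α = 0.005: z_α = 2.576.
Power = P(Z > 2.576 − δ) = Φ(-0.359) = 0.3599.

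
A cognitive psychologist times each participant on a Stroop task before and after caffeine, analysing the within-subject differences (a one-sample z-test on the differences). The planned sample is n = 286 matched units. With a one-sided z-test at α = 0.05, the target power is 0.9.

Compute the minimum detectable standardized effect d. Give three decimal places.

Required noncentrality: δ = z_{0.05} + z_{0.10} = 1.645 + 1.282 = 2.926.
δ = d·√n ⇒ d = δ/√n = 2.926/√286 = 0.1730.

d ≈ 0.173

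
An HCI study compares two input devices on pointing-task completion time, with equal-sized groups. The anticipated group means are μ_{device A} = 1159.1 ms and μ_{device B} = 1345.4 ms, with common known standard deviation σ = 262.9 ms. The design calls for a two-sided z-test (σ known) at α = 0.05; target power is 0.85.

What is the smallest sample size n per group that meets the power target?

n = 36 per group

Standardized effect: d = |μ_{device A} − μ_{device B}| / σ = |1159.1 − 1345.4| / 262.9 = 0.7086
For power 0.85 need Φ(δ − z_{0.025}) = 0.85, so δ = z_{0.025} + z_{0.15} = 1.960 + 1.036 = 2.996.
(For δ > 0 the lower-tail rejection region contributes negligibly to power, so the one-term inversion is standard.)
δ = d·√(n/2) ⇒ n = 2(δ/d)² = 2 × (2.996 / 0.7086)² = 35.76.
Rounding up, n = 36 per group.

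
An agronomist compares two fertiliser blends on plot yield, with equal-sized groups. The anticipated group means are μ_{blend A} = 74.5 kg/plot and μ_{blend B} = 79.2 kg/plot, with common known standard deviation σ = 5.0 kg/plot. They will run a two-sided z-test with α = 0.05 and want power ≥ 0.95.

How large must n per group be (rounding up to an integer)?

Standardized effect: d = |μ_{blend A} − μ_{blend B}| / σ = |74.5 − 79.2| / 5.0 = 0.9400
For power 0.95 need Φ(δ − z_{0.025}) = 0.95, so δ = z_{0.025} + z_{0.05} = 1.960 + 1.645 = 3.605.
(The Φ(−δ − z_{α/2}) term is vanishingly small for δ > 0 and is dropped in the standard sample-size formula.)
δ = d·√(n/2) ⇒ n = 2(δ/d)² = 2 × (3.605 / 0.9400)² = 29.41.
Round up to the next whole unit.

n = 30 per group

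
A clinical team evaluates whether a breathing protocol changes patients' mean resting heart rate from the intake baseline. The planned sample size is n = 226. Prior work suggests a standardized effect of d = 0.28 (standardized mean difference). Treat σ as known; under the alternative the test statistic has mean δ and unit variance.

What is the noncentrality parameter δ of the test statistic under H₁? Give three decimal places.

δ ≈ 4.209

δ = d·√n = 0.28 × √226 = 4.2093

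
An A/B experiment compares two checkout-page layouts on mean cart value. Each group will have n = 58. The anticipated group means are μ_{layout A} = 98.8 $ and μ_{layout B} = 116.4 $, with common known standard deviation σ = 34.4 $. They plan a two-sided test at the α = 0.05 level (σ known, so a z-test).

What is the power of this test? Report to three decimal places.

Power ≈ 0.787

Standardized effect: d = |μ_{layout A} − μ_{layout B}| / σ = |98.8 − 116.4| / 34.4 = 0.5116
Noncentrality parameter: δ = d·√(n/2) = 0.5116 × √(58/2) = 2.7552
Critical value for a two-sided test at α = 0.05: z_{α/2} = 1.960.
Power = Φ(δ − 1.960) + Φ(−δ − 1.960) = Φ(0.795) + Φ(-4.715) = 0.7868 + 0.0000 = 0.7868.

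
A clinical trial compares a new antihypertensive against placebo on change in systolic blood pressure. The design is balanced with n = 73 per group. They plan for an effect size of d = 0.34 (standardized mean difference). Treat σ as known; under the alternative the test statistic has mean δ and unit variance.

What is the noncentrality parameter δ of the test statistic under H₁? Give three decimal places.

The noncentrality parameter scales effect size by the design's sample-size factor: δ = d·√(n/2) = 0.34 × √(73/2) = 2.0541

δ ≈ 2.054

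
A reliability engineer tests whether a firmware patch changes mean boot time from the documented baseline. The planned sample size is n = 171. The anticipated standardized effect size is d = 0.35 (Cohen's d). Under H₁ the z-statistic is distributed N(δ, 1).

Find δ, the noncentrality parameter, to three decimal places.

δ ≈ 4.577

The noncentrality parameter scales effect size by the design's sample-size factor: δ = d·√n = 0.35 × √171 = 4.5768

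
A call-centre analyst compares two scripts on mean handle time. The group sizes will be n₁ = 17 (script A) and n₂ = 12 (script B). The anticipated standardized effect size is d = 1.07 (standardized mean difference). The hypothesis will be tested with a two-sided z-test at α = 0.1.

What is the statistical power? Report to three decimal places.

Power ≈ 0.884

Noncentrality parameter: δ = d / √(1/n₁ + 1/n₂) = 1.07 / √(1/17 + 1/12) = 2.8379
Critical value for a two-sided test at α = 0.1: z_{α/2} = 1.645.
Power = Φ(δ − 1.645) + Φ(−δ − 1.645) = Φ(1.193) + Φ(-4.483) = 0.8836 + 0.0000 = 0.8836.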